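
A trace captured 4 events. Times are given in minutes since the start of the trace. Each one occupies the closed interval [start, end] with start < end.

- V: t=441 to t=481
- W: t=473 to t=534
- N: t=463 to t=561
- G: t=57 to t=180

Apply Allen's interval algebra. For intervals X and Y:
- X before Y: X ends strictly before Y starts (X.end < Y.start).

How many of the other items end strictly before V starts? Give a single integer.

Target V = [t=441, t=481].
G [t=57, t=180] → before → counts.
N [t=463, t=561] → overlapped-by → no.
W [t=473, t=534] → overlapped-by → no.
Total: 1.

1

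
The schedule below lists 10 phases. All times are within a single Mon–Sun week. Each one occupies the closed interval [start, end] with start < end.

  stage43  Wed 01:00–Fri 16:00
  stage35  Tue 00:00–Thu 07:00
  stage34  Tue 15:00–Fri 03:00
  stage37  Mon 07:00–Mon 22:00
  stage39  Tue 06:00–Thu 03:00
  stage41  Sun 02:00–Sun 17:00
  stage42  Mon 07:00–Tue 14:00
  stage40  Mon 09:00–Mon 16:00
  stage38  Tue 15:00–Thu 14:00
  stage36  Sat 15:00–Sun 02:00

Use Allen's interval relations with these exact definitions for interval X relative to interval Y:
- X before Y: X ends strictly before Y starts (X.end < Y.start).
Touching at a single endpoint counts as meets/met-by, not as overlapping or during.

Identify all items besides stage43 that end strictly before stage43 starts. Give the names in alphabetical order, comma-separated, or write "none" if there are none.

stage37, stage40, stage42

Target stage43 = [Wed 01:00, Fri 16:00].
stage34 [Tue 15:00, Fri 03:00] → overlaps → no.
stage35 [Tue 00:00, Thu 07:00] → overlaps → no.
stage36 [Sat 15:00, Sun 02:00] → after → no.
stage37 [Mon 07:00, Mon 22:00] → before → yes.
stage38 [Tue 15:00, Thu 14:00] → overlaps → no.
stage39 [Tue 06:00, Thu 03:00] → overlaps → no.
stage40 [Mon 09:00, Mon 16:00] → before → yes.
stage41 [Sun 02:00, Sun 17:00] → after → no.
stage42 [Mon 07:00, Tue 14:00] → before → yes.
Result: stage37, stage40, stage42.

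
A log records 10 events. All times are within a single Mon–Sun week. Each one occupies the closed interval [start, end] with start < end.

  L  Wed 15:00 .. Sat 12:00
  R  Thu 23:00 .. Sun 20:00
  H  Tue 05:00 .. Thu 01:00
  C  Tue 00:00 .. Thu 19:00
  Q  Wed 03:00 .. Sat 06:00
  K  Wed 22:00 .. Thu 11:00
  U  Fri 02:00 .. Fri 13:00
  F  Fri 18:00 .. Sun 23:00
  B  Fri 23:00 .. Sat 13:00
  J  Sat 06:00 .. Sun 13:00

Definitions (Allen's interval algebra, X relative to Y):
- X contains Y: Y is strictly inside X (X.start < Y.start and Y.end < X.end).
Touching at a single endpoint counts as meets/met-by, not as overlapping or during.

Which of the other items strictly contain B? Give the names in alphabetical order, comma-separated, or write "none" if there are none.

F, R

Target B = [Fri 23:00, Sat 13:00].
C [Tue 00:00, Thu 19:00] → before → no.
F [Fri 18:00, Sun 23:00] → contains → yes.
H [Tue 05:00, Thu 01:00] → before → no.
J [Sat 06:00, Sun 13:00] → overlapped-by → no.
K [Wed 22:00, Thu 11:00] → before → no.
L [Wed 15:00, Sat 12:00] → overlaps → no.
Q [Wed 03:00, Sat 06:00] → overlaps → no.
R [Thu 23:00, Sun 20:00] → contains → yes.
U [Fri 02:00, Fri 13:00] → before → no.
Result: F, R.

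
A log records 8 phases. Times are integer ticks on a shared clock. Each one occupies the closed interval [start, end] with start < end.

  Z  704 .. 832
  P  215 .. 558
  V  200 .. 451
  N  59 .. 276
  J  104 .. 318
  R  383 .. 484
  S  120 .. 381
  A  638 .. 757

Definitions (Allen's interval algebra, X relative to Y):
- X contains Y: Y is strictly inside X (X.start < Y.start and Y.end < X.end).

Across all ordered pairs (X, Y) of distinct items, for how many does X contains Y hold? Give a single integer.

1

Checking all 56 ordered pairs for relation 'contains'; matching pairs in alphabetical order:
(P, R): P contains R ✓
Count: 1.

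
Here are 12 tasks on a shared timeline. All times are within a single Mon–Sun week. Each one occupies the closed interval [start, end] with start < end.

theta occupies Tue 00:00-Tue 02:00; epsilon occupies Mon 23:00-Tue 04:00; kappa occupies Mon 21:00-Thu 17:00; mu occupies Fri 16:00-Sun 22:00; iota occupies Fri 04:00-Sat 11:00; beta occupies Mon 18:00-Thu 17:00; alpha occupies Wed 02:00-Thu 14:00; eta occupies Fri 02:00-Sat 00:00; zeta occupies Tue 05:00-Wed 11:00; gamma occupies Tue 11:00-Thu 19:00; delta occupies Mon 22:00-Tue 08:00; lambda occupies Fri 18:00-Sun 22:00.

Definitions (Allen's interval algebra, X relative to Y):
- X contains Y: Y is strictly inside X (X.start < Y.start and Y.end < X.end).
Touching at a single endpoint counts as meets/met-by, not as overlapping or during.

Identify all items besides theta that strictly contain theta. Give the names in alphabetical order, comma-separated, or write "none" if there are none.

beta, delta, epsilon, kappa

Target theta = [Tue 00:00, Tue 02:00].
alpha [Wed 02:00, Thu 14:00] → after → no.
beta [Mon 18:00, Thu 17:00] → contains → yes.
delta [Mon 22:00, Tue 08:00] → contains → yes.
epsilon [Mon 23:00, Tue 04:00] → contains → yes.
eta [Fri 02:00, Sat 00:00] → after → no.
gamma [Tue 11:00, Thu 19:00] → after → no.
iota [Fri 04:00, Sat 11:00] → after → no.
kappa [Mon 21:00, Thu 17:00] → contains → yes.
lambda [Fri 18:00, Sun 22:00] → after → no.
mu [Fri 16:00, Sun 22:00] → after → no.
zeta [Tue 05:00, Wed 11:00] → after → no.
Result: beta, delta, epsilon, kappa.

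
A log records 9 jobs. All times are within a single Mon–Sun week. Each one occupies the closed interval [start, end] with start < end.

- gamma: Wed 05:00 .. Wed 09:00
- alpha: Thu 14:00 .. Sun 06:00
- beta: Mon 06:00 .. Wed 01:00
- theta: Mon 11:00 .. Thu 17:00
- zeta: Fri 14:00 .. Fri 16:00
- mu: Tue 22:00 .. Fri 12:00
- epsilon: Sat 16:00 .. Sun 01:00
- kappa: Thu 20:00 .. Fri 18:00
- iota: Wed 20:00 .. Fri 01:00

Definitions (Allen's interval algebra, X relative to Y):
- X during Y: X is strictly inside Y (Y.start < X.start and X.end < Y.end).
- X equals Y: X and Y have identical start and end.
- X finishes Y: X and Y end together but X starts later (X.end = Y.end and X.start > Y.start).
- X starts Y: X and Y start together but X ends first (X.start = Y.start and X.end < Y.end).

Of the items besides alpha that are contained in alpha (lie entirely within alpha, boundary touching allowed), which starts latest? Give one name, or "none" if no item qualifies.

epsilon

Target alpha = [Thu 14:00, Sun 06:00].
beta [Mon 06:00, Wed 01:00] → before → excluded.
epsilon [Sat 16:00, Sun 01:00] → during → candidate.
gamma [Wed 05:00, Wed 09:00] → before → excluded.
iota [Wed 20:00, Fri 01:00] → overlaps → excluded.
kappa [Thu 20:00, Fri 18:00] → during → candidate.
mu [Tue 22:00, Fri 12:00] → overlaps → excluded.
theta [Mon 11:00, Thu 17:00] → overlaps → excluded.
zeta [Fri 14:00, Fri 16:00] → during → candidate.
Among candidates, latest start is Sat 16:00 → epsilon.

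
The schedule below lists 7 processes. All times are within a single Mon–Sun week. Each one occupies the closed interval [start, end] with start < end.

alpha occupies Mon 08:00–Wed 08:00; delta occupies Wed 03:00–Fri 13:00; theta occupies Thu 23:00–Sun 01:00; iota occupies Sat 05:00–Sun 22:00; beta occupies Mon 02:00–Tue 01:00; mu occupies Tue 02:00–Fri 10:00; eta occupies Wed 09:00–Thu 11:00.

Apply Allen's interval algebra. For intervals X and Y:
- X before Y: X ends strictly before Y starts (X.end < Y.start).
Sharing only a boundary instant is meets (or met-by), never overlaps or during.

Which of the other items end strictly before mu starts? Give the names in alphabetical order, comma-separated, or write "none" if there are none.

beta

Target mu = [Tue 02:00, Fri 10:00].
alpha [Mon 08:00, Wed 08:00] → overlaps → no.
beta [Mon 02:00, Tue 01:00] → before → yes.
delta [Wed 03:00, Fri 13:00] → overlapped-by → no.
eta [Wed 09:00, Thu 11:00] → during → no.
iota [Sat 05:00, Sun 22:00] → after → no.
theta [Thu 23:00, Sun 01:00] → overlapped-by → no.
Result: beta.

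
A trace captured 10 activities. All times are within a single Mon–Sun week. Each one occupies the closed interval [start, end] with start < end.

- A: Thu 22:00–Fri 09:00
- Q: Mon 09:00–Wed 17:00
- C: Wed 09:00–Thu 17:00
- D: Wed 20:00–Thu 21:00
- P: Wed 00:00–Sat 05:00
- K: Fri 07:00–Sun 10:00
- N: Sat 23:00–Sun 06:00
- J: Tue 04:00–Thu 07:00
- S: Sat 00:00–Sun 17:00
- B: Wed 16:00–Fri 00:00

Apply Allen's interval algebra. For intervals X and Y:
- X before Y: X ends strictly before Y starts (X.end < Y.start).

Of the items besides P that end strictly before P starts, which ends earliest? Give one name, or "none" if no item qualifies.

Target P = [Wed 00:00, Sat 05:00].
A [Thu 22:00, Fri 09:00] → during → excluded.
B [Wed 16:00, Fri 00:00] → during → excluded.
C [Wed 09:00, Thu 17:00] → during → excluded.
D [Wed 20:00, Thu 21:00] → during → excluded.
J [Tue 04:00, Thu 07:00] → overlaps → excluded.
K [Fri 07:00, Sun 10:00] → overlapped-by → excluded.
N [Sat 23:00, Sun 06:00] → after → excluded.
Q [Mon 09:00, Wed 17:00] → overlaps → excluded.
S [Sat 00:00, Sun 17:00] → overlapped-by → excluded.
No candidates → none.

none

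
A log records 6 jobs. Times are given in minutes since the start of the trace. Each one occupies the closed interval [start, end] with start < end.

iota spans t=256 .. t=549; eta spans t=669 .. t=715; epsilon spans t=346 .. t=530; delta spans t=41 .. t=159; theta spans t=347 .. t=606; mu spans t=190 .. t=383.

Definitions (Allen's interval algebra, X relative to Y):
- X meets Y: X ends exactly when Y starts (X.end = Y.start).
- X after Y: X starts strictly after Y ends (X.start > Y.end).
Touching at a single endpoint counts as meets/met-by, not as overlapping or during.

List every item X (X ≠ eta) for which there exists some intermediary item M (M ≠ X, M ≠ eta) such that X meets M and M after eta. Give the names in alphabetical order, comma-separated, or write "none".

Target eta = [t=669, t=715].
Intermediaries M with M after eta: none.
Union: none.

none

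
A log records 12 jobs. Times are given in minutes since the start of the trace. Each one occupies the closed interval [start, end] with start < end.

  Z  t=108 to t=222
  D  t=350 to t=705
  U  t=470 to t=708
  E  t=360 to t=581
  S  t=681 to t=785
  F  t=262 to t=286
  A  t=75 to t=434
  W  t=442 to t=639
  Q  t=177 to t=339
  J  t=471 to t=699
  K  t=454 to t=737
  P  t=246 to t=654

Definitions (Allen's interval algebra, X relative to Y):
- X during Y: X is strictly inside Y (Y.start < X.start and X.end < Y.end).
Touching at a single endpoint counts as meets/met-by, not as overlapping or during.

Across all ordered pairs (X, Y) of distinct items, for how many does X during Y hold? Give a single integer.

13

Checking all 132 ordered pairs for relation 'during'; matching pairs in alphabetical order:
(E, D): E during D ✓
(E, P): E during P ✓
(F, A): F during A ✓
(F, P): F during P ✓
(F, Q): F during Q ✓
(J, D): J during D ✓
(J, K): J during K ✓
(J, U): J during U ✓
(Q, A): Q during A ✓
(U, K): U during K ✓
(W, D): W during D ✓
(W, P): W during P ✓
(Z, A): Z during A ✓
Count: 13.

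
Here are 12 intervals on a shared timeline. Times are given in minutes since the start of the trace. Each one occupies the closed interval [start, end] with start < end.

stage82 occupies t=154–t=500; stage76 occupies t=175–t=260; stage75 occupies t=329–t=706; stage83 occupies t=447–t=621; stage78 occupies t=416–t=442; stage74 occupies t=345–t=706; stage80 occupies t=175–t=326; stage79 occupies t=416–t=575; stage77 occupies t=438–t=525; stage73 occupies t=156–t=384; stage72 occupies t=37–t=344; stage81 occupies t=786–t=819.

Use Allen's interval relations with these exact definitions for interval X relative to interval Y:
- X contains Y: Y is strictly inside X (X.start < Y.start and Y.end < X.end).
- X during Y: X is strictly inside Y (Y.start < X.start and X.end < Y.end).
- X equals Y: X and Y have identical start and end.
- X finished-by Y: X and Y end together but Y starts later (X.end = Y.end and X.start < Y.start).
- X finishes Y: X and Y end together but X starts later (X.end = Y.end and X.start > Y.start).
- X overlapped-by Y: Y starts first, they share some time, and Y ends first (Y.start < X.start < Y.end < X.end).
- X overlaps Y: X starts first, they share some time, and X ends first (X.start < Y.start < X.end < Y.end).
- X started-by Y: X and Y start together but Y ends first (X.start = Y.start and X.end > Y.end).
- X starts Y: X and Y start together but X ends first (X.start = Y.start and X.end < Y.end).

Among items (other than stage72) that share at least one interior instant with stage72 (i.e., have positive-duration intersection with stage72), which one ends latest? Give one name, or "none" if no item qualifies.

Target stage72 = [t=37, t=344].
stage73 [t=156, t=384] → overlapped-by → candidate.
stage74 [t=345, t=706] → after → excluded.
stage75 [t=329, t=706] → overlapped-by → candidate.
stage76 [t=175, t=260] → during → candidate.
stage77 [t=438, t=525] → after → excluded.
stage78 [t=416, t=442] → after → excluded.
stage79 [t=416, t=575] → after → excluded.
stage80 [t=175, t=326] → during → candidate.
stage81 [t=786, t=819] → after → excluded.
stage82 [t=154, t=500] → overlapped-by → candidate.
stage83 [t=447, t=621] → after → excluded.
Among candidates, latest end is t=706 → stage75.

stage75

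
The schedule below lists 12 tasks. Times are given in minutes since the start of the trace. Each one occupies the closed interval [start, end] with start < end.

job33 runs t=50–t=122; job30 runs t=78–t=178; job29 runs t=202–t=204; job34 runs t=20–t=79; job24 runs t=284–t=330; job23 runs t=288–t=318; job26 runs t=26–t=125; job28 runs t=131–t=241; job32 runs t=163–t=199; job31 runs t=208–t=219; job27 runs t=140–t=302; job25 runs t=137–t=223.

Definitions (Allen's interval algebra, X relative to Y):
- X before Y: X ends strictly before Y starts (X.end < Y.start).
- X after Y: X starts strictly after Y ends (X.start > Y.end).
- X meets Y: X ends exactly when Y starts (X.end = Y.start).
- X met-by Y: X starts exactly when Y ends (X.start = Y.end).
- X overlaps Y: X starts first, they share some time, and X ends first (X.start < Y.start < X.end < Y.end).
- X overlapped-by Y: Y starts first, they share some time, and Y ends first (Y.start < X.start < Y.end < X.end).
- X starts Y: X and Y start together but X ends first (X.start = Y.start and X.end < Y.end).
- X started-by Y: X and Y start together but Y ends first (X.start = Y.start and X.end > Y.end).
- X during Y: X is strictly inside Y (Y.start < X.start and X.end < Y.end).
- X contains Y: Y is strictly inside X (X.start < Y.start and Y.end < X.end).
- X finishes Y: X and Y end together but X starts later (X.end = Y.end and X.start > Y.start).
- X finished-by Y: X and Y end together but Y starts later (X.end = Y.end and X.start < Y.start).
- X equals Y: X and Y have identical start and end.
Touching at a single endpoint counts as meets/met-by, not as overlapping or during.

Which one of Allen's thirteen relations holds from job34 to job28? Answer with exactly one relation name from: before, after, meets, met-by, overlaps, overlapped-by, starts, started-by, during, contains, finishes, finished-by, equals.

before

job34 = [t=20, t=79]; job28 = [t=131, t=241].
Compare endpoints: job34.start < job28.start, job34.start < job28.end, job34.end < job28.start, job34.end < job28.end.
That pattern is 'before'.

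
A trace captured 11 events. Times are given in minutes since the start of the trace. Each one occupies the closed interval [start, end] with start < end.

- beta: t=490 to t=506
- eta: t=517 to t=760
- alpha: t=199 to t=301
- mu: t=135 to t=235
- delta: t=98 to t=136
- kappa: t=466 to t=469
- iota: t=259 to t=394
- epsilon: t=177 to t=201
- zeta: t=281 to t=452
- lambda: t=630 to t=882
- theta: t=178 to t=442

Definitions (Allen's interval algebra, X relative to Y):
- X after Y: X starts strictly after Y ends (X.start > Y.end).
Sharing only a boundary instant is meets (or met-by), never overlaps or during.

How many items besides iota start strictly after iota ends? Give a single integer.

Target iota = [t=259, t=394].
alpha [t=199, t=301] → overlaps → no.
beta [t=490, t=506] → after → counts.
delta [t=98, t=136] → before → no.
epsilon [t=177, t=201] → before → no.
eta [t=517, t=760] → after → counts.
kappa [t=466, t=469] → after → counts.
lambda [t=630, t=882] → after → counts.
mu [t=135, t=235] → before → no.
theta [t=178, t=442] → contains → no.
zeta [t=281, t=452] → overlapped-by → no.
Total: 4.

4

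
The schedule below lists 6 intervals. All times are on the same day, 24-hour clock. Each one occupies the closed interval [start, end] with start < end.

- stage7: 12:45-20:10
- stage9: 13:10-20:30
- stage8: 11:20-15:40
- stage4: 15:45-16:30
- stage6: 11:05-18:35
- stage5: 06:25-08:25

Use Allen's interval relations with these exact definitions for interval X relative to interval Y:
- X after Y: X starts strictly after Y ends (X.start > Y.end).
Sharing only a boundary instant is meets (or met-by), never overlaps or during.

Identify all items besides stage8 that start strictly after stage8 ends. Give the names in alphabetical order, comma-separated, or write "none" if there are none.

stage4

Target stage8 = [11:20, 15:40].
stage4 [15:45, 16:30] → after → yes.
stage5 [06:25, 08:25] → before → no.
stage6 [11:05, 18:35] → contains → no.
stage7 [12:45, 20:10] → overlapped-by → no.
stage9 [13:10, 20:30] → overlapped-by → no.
Result: stage4.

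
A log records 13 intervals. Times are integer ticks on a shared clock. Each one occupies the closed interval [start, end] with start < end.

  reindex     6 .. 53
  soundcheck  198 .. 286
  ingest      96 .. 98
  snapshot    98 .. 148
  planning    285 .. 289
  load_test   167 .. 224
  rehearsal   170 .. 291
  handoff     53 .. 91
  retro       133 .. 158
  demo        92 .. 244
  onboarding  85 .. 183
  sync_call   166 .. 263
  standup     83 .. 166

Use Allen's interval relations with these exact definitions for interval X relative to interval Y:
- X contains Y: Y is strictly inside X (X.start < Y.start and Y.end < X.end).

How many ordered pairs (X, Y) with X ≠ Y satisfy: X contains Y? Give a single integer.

13

Checking all 156 ordered pairs for relation 'contains'; matching pairs in alphabetical order:
(demo, ingest): demo contains ingest ✓
(demo, load_test): demo contains load_test ✓
(demo, retro): demo contains retro ✓
(demo, snapshot): demo contains snapshot ✓
(onboarding, ingest): onboarding contains ingest ✓
(onboarding, retro): onboarding contains retro ✓
(onboarding, snapshot): onboarding contains snapshot ✓
(rehearsal, planning): rehearsal contains planning ✓
(rehearsal, soundcheck): rehearsal contains soundcheck ✓
(standup, ingest): standup contains ingest ✓
(standup, retro): standup contains retro ✓
(standup, snapshot): standup contains snapshot ✓
(sync_call, load_test): sync_call contains load_test ✓
Count: 13.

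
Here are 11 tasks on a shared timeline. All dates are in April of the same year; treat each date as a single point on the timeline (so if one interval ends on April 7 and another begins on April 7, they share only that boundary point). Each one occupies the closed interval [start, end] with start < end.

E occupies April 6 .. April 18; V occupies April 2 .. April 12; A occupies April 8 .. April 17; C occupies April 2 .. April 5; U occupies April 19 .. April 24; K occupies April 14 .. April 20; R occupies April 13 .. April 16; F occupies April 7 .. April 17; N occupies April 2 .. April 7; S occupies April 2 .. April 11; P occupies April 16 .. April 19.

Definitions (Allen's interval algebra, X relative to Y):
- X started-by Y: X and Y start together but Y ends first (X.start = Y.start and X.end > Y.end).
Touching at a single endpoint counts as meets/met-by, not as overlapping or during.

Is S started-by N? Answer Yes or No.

Yes

S = [April 2, April 11], N = [April 2, April 7].
Actual relation of S to N: started-by.
Asked whether 'started-by' holds → Yes.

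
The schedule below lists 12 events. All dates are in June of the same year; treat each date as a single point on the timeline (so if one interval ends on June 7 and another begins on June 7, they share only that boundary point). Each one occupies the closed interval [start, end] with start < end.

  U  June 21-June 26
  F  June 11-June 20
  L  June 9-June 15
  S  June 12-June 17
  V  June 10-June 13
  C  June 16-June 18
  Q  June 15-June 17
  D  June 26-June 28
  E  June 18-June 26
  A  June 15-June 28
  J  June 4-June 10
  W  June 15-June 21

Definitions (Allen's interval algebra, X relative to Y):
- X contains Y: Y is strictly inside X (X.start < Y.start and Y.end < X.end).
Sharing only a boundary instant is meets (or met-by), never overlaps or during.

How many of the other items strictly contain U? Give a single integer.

1

Target U = [June 21, June 26].
A [June 15, June 28] → contains → counts.
C [June 16, June 18] → before → no.
D [June 26, June 28] → met-by → no.
E [June 18, June 26] → finished-by → no.
F [June 11, June 20] → before → no.
J [June 4, June 10] → before → no.
L [June 9, June 15] → before → no.
Q [June 15, June 17] → before → no.
S [June 12, June 17] → before → no.
V [June 10, June 13] → before → no.
W [June 15, June 21] → meets → no.
Total: 1.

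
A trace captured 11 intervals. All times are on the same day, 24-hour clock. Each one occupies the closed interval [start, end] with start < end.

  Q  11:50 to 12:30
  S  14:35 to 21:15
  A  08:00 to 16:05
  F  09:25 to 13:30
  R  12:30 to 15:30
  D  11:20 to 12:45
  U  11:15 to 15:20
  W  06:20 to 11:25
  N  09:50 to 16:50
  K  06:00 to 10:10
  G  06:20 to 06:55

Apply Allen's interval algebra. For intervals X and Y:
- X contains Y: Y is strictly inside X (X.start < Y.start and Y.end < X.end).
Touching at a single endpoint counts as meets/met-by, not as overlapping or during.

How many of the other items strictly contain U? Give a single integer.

2

Target U = [11:15, 15:20].
A [08:00, 16:05] → contains → counts.
D [11:20, 12:45] → during → no.
F [09:25, 13:30] → overlaps → no.
G [06:20, 06:55] → before → no.
K [06:00, 10:10] → before → no.
N [09:50, 16:50] → contains → counts.
Q [11:50, 12:30] → during → no.
R [12:30, 15:30] → overlapped-by → no.
S [14:35, 21:15] → overlapped-by → no.
W [06:20, 11:25] → overlaps → no.
Total: 2.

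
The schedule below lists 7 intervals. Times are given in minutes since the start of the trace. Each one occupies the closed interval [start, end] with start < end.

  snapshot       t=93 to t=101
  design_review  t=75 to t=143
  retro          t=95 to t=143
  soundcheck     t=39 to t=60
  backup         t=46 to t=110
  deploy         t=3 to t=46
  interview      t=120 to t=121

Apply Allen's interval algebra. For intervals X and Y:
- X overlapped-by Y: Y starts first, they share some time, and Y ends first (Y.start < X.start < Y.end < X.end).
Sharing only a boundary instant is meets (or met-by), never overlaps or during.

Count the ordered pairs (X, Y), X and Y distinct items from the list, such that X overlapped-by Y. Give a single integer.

Checking all 42 ordered pairs for relation 'overlapped-by'; matching pairs in alphabetical order:
(backup, soundcheck): backup overlapped-by soundcheck ✓
(design_review, backup): design_review overlapped-by backup ✓
(retro, backup): retro overlapped-by backup ✓
(retro, snapshot): retro overlapped-by snapshot ✓
(soundcheck, deploy): soundcheck overlapped-by deploy ✓
Count: 5.

5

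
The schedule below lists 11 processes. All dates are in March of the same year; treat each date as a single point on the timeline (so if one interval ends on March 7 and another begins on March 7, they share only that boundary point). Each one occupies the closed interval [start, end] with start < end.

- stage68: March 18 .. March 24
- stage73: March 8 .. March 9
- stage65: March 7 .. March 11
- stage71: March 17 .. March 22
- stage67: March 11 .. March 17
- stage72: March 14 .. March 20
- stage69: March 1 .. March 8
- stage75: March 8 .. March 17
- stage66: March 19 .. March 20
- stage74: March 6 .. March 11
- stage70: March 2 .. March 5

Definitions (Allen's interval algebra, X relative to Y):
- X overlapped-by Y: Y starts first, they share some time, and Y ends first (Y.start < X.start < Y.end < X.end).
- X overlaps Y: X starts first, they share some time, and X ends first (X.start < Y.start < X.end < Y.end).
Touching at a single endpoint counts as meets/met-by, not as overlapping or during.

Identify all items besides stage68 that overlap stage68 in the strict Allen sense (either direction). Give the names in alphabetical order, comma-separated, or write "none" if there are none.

Target stage68 = [March 18, March 24].
stage65 [March 7, March 11] → before → no.
stage66 [March 19, March 20] → during → no.
stage67 [March 11, March 17] → before → no.
stage69 [March 1, March 8] → before → no.
stage70 [March 2, March 5] → before → no.
stage71 [March 17, March 22] → overlaps → yes.
stage72 [March 14, March 20] → overlaps → yes.
stage73 [March 8, March 9] → before → no.
stage74 [March 6, March 11] → before → no.
stage75 [March 8, March 17] → before → no.
Result: stage71, stage72.

stage71, stage72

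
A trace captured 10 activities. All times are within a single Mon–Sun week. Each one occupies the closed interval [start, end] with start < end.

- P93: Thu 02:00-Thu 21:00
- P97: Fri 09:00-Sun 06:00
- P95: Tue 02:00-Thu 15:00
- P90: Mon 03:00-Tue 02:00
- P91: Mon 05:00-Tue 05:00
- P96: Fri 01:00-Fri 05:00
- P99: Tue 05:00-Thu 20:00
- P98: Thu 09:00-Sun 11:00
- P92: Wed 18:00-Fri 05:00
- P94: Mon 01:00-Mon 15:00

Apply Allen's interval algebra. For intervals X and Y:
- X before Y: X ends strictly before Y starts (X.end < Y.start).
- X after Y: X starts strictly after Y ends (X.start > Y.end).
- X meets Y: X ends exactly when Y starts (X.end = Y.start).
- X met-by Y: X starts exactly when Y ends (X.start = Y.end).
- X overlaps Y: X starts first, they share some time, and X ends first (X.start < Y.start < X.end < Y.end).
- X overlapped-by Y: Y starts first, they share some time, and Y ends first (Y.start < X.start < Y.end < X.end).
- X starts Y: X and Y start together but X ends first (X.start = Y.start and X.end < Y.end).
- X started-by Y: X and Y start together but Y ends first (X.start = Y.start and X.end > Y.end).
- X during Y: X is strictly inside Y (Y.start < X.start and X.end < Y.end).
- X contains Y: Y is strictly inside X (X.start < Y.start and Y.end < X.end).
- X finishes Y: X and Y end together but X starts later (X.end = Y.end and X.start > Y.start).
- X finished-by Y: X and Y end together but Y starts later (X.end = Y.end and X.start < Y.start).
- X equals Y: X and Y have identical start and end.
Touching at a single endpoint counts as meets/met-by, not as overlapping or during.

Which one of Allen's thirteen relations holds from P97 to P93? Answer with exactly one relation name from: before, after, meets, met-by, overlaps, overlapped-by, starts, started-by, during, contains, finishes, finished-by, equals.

after

P97 = [Fri 09:00, Sun 06:00]; P93 = [Thu 02:00, Thu 21:00].
Compare endpoints: P97.start > P93.start, P97.start > P93.end, P97.end > P93.start, P97.end > P93.end.
That pattern is 'after'.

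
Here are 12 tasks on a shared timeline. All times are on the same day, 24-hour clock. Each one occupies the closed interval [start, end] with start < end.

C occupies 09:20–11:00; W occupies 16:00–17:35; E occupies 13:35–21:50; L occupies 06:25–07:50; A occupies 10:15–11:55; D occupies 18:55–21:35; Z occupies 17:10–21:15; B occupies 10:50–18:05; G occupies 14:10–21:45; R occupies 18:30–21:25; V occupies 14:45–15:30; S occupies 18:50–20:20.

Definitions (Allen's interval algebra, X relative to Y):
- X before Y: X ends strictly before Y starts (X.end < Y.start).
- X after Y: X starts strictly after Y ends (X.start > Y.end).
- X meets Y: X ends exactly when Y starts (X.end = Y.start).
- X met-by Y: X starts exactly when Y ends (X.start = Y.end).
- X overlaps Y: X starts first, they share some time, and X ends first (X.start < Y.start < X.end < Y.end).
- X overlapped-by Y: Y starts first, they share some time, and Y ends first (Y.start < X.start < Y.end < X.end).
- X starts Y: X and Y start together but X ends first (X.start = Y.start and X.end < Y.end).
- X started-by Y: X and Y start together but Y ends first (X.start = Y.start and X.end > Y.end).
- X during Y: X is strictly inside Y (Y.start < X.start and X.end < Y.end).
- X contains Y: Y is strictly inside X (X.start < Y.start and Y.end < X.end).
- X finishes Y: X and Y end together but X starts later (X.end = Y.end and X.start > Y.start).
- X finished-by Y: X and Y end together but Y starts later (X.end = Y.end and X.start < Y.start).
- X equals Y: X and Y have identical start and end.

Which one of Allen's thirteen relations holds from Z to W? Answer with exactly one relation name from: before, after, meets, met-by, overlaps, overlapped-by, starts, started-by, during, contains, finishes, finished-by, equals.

overlapped-by

Z = [17:10, 21:15]; W = [16:00, 17:35].
Compare endpoints: Z.start > W.start, Z.start < W.end, Z.end > W.start, Z.end > W.end.
That pattern is 'overlapped-by'.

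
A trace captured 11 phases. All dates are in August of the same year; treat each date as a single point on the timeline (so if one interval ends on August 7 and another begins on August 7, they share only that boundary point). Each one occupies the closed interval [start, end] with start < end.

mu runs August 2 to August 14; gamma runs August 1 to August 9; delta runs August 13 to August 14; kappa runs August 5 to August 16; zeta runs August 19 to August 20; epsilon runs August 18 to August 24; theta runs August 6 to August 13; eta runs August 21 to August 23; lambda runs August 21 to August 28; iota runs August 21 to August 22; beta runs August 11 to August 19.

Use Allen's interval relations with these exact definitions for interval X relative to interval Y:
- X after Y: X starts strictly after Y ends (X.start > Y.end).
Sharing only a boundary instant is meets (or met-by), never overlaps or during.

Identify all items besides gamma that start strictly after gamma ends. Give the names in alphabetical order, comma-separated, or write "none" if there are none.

Target gamma = [August 1, August 9].
beta [August 11, August 19] → after → yes.
delta [August 13, August 14] → after → yes.
epsilon [August 18, August 24] → after → yes.
eta [August 21, August 23] → after → yes.
iota [August 21, August 22] → after → yes.
kappa [August 5, August 16] → overlapped-by → no.
lambda [August 21, August 28] → after → yes.
mu [August 2, August 14] → overlapped-by → no.
theta [August 6, August 13] → overlapped-by → no.
zeta [August 19, August 20] → after → yes.
Result: beta, delta, epsilon, eta, iota, lambda, zeta.

beta, delta, epsilon, eta, iota, lambda, zeta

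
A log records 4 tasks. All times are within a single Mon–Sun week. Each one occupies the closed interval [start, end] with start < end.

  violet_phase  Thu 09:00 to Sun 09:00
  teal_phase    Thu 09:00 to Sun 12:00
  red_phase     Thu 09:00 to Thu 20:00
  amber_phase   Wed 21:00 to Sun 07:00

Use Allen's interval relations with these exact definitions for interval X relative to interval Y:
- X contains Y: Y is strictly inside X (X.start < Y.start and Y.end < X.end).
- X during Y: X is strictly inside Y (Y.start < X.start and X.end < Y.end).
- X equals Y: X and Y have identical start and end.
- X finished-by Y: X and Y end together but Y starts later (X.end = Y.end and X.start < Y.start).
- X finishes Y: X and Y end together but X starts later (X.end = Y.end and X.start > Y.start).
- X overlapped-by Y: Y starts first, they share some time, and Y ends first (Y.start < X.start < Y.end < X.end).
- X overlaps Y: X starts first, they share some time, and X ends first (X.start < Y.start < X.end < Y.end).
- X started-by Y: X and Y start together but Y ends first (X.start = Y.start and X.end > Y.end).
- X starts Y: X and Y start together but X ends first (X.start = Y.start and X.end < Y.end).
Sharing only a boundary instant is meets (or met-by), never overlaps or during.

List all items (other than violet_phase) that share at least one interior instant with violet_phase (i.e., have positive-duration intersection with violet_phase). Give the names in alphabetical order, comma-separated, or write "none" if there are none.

amber_phase, red_phase, teal_phase

Target violet_phase = [Thu 09:00, Sun 09:00].
amber_phase [Wed 21:00, Sun 07:00] → overlaps → yes.
red_phase [Thu 09:00, Thu 20:00] → starts → yes.
teal_phase [Thu 09:00, Sun 12:00] → started-by → yes.
Result: amber_phase, red_phase, teal_phase.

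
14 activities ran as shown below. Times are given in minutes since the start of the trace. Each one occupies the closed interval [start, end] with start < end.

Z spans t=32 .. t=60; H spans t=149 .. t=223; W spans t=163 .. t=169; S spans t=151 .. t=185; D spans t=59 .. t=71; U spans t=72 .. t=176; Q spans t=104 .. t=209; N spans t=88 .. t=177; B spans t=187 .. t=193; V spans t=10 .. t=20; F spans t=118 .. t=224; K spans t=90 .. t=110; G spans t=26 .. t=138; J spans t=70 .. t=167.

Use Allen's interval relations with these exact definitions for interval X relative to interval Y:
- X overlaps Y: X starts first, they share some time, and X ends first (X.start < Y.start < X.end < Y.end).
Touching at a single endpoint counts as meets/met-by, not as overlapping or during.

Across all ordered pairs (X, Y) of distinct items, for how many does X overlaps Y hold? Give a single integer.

Checking all 182 ordered pairs for relation 'overlaps'; matching pairs in alphabetical order:
(D, J): D overlaps J ✓
(G, F): G overlaps F ✓
(G, J): G overlaps J ✓
(G, N): G overlaps N ✓
(G, Q): G overlaps Q ✓
(G, U): G overlaps U ✓
(J, F): J overlaps F ✓
(J, H): J overlaps H ✓
(J, N): J overlaps N ✓
(J, Q): J overlaps Q ✓
(J, S): J overlaps S ✓
(J, U): J overlaps U ✓
(J, W): J overlaps W ✓
(K, Q): K overlaps Q ✓
(N, F): N overlaps F ✓
(N, H): N overlaps H ✓
(N, Q): N overlaps Q ✓
(N, S): N overlaps S ✓
(Q, F): Q overlaps F ✓
(Q, H): Q overlaps H ✓
(U, F): U overlaps F ✓
(U, H): U overlaps H ✓
(U, N): U overlaps N ✓
(U, Q): U overlaps Q ✓
... plus 2 further pairs not listed.
Count: 26.

26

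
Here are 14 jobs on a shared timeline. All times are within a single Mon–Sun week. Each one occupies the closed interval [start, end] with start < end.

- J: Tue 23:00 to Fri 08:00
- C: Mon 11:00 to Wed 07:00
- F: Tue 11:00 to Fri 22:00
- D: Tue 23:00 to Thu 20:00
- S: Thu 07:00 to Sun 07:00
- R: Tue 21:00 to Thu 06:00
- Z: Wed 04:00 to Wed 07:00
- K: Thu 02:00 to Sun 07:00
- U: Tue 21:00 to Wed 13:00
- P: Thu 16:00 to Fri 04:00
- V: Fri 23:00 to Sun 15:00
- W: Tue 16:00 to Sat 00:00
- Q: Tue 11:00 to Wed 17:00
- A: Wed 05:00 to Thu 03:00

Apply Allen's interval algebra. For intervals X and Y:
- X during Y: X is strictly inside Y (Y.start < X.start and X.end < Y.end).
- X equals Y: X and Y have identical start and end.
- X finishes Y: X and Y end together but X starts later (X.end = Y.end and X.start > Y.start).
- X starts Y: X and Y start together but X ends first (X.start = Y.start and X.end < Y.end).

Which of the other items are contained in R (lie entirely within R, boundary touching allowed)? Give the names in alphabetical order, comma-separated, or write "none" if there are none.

Target R = [Tue 21:00, Thu 06:00].
A [Wed 05:00, Thu 03:00] → during → yes.
C [Mon 11:00, Wed 07:00] → overlaps → no.
D [Tue 23:00, Thu 20:00] → overlapped-by → no.
F [Tue 11:00, Fri 22:00] → contains → no.
J [Tue 23:00, Fri 08:00] → overlapped-by → no.
K [Thu 02:00, Sun 07:00] → overlapped-by → no.
P [Thu 16:00, Fri 04:00] → after → no.
Q [Tue 11:00, Wed 17:00] → overlaps → no.
S [Thu 07:00, Sun 07:00] → after → no.
U [Tue 21:00, Wed 13:00] → starts → yes.
V [Fri 23:00, Sun 15:00] → after → no.
W [Tue 16:00, Sat 00:00] → contains → no.
Z [Wed 04:00, Wed 07:00] → during → yes.
Result: A, U, Z.

A, U, Z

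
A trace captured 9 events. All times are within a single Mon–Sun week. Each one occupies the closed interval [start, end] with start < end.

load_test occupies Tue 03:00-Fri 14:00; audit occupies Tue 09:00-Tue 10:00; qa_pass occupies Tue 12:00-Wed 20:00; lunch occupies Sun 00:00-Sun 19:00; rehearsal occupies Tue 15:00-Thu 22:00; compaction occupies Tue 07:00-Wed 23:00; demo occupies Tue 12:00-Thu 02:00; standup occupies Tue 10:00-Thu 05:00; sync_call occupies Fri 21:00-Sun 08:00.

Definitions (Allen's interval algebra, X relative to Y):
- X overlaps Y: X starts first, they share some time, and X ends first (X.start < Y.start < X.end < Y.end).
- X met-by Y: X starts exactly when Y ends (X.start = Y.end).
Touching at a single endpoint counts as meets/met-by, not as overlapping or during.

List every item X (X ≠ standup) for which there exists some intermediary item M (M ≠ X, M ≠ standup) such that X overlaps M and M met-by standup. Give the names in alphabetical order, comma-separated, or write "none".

Target standup = [Tue 10:00, Thu 05:00].
Intermediaries M with M met-by standup: none.
Union: none.

none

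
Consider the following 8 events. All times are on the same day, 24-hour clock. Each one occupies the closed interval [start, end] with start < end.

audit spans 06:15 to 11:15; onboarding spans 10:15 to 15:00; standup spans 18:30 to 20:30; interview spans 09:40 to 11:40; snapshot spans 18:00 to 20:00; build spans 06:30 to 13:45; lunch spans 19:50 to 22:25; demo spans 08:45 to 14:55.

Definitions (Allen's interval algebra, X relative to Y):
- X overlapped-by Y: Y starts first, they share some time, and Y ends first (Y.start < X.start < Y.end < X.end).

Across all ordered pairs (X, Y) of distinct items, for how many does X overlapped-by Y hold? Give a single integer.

11

Checking all 56 ordered pairs for relation 'overlapped-by'; matching pairs in alphabetical order:
(build, audit): build overlapped-by audit ✓
(demo, audit): demo overlapped-by audit ✓
(demo, build): demo overlapped-by build ✓
(interview, audit): interview overlapped-by audit ✓
(lunch, snapshot): lunch overlapped-by snapshot ✓
(lunch, standup): lunch overlapped-by standup ✓
(onboarding, audit): onboarding overlapped-by audit ✓
(onboarding, build): onboarding overlapped-by build ✓
(onboarding, demo): onboarding overlapped-by demo ✓
(onboarding, interview): onboarding overlapped-by interview ✓
(standup, snapshot): standup overlapped-by snapshot ✓
Count: 11.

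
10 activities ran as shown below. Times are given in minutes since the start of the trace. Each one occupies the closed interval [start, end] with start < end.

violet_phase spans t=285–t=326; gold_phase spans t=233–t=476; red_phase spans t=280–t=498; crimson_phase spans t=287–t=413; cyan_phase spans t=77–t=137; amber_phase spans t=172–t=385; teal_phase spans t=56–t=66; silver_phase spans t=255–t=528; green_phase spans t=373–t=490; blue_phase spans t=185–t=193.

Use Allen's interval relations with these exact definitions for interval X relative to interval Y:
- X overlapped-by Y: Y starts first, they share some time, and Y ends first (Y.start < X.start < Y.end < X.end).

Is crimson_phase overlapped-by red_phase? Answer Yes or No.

No

crimson_phase = [t=287, t=413], red_phase = [t=280, t=498].
Actual relation of crimson_phase to red_phase: during.
Asked whether 'overlapped-by' holds → No.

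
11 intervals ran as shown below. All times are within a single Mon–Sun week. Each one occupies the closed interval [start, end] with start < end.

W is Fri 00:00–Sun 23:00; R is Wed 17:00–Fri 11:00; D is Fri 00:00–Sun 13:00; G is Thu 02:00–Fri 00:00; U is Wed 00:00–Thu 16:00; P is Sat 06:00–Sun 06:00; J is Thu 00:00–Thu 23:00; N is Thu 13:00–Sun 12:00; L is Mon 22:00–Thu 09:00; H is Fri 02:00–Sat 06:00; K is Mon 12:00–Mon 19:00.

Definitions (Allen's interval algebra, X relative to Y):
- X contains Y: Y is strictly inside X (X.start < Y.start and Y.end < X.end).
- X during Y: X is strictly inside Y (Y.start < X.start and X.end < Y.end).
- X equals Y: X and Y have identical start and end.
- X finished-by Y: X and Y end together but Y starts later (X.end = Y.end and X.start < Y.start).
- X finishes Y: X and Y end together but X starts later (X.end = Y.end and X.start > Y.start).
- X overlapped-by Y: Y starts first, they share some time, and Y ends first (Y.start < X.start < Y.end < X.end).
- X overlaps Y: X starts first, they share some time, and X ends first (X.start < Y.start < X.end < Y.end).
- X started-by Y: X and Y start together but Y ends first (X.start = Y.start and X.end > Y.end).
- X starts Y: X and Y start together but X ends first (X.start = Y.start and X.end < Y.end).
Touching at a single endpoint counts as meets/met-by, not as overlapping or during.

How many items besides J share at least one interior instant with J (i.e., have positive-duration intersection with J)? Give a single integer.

5

Target J = [Thu 00:00, Thu 23:00].
D [Fri 00:00, Sun 13:00] → after → no.
G [Thu 02:00, Fri 00:00] → overlapped-by → counts.
H [Fri 02:00, Sat 06:00] → after → no.
K [Mon 12:00, Mon 19:00] → before → no.
L [Mon 22:00, Thu 09:00] → overlaps → counts.
N [Thu 13:00, Sun 12:00] → overlapped-by → counts.
P [Sat 06:00, Sun 06:00] → after → no.
R [Wed 17:00, Fri 11:00] → contains → counts.
U [Wed 00:00, Thu 16:00] → overlaps → counts.
W [Fri 00:00, Sun 23:00] → after → no.
Total: 5.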